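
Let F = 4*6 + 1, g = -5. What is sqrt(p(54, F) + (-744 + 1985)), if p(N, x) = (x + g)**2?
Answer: sqrt(1641) ≈ 40.509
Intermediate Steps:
F = 25 (F = 24 + 1 = 25)
p(N, x) = (-5 + x)**2 (p(N, x) = (x - 5)**2 = (-5 + x)**2)
sqrt(p(54, F) + (-744 + 1985)) = sqrt((-5 + 25)**2 + (-744 + 1985)) = sqrt(20**2 + 1241) = sqrt(400 + 1241) = sqrt(1641)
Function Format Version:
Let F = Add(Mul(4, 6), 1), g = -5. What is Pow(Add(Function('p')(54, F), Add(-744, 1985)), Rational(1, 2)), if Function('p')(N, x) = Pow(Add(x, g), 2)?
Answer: Pow(1641, Rational(1, 2)) ≈ 40.509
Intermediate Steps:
F = 25 (F = Add(24, 1) = 25)
Function('p')(N, x) = Pow(Add(-5, x), 2) (Function('p')(N, x) = Pow(Add(x, -5), 2) = Pow(Add(-5, x), 2))
Pow(Add(Function('p')(54, F), Add(-744, 1985)), Rational(1, 2)) = Pow(Add(Pow(Add(-5, 25), 2), Add(-744, 1985)), Rational(1, 2)) = Pow(Add(Pow(20, 2), 1241), Rational(1, 2)) = Pow(Add(400, 1241), Rational(1, 2)) = Pow(1641, Rational(1, 2))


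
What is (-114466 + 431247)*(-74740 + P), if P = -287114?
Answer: -114628471974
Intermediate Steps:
(-114466 + 431247)*(-74740 + P) = (-114466 + 431247)*(-74740 - 287114) = 316781*(-361854) = -114628471974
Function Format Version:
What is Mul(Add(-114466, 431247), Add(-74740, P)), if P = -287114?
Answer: -114628471974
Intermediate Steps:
Mul(Add(-114466, 431247), Add(-74740, P)) = Mul(Add(-114466, 431247), Add(-74740, -287114)) = Mul(316781, -361854) = -114628471974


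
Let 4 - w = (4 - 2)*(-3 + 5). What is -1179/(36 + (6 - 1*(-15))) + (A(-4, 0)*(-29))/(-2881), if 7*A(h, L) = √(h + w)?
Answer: -393/19 + 58*I/20167 ≈ -20.684 + 0.002876*I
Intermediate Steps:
w = 0 (w = 4 - (4 - 2)*(-3 + 5) = 4 - 2*2 = 4 - 1*4 = 4 - 4 = 0)
A(h, L) = √h/7 (A(h, L) = √(h + 0)/7 = √h/7)
-1179/(36 + (6 - 1*(-15))) + (A(-4, 0)*(-29))/(-2881) = -1179/(36 + (6 - 1*(-15))) + ((√(-4)/7)*(-29))/(-2881) = -1179/(36 + (6 + 15)) + (((2*I)/7)*(-29))*(-1/2881) = -1179/(36 + 21) + ((2*I/7)*(-29))*(-1/2881) = -1179/(57*1) - 58*I/7*(-1/2881) = -1179/57 + 58*I/20167 = -1179*1/57 + 58*I/20167 = -393/19 + 58*I/20167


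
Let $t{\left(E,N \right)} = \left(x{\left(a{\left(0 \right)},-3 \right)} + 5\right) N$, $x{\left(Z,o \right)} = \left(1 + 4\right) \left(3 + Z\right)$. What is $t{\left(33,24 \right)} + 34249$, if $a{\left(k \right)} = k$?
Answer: $34729$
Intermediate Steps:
$x{\left(Z,o \right)} = 15 + 5 Z$ ($x{\left(Z,o \right)} = 5 \left(3 + Z\right) = 15 + 5 Z$)
$t{\left(E,N \right)} = 20 N$ ($t{\left(E,N \right)} = \left(\left(15 + 5 \cdot 0\right) + 5\right) N = \left(\left(15 + 0\right) + 5\right) N = \left(15 + 5\right) N = 20 N$)
$t{\left(33,24 \right)} + 34249 = 20 \cdot 24 + 34249 = 480 + 34249 = 34729$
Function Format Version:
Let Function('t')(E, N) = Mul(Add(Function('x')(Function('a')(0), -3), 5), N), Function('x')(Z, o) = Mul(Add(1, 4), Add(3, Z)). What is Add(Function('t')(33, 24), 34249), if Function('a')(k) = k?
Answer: 34729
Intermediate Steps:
Function('x')(Z, o) = Add(15, Mul(5, Z)) (Function('x')(Z, o) = Mul(5, Add(3, Z)) = Add(15, Mul(5, Z)))
Function('t')(E, N) = Mul(20, N) (Function('t')(E, N) = Mul(Add(Add(15, Mul(5, 0)), 5), N) = Mul(Add(Add(15, 0), 5), N) = Mul(Add(15, 5), N) = Mul(20, N))
Add(Function('t')(33, 24), 34249) = Add(Mul(20, 24), 34249) = Add(480, 34249) = 34729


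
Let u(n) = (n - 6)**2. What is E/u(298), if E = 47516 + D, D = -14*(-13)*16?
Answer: 12607/21316 ≈ 0.59143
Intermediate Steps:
u(n) = (-6 + n)**2
D = 2912 (D = 182*16 = 2912)
E = 50428 (E = 47516 + 2912 = 50428)
E/u(298) = 50428/((-6 + 298)**2) = 50428/(292**2) = 50428/85264 = 50428*(1/85264) = 12607/21316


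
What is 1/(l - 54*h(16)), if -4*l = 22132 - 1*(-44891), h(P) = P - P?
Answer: -4/67023 ≈ -5.9681e-5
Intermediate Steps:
h(P) = 0
l = -67023/4 (l = -(22132 - 1*(-44891))/4 = -(22132 + 44891)/4 = -1/4*67023 = -67023/4 ≈ -16756.)
1/(l - 54*h(16)) = 1/(-67023/4 - 54*0) = 1/(-67023/4 + 0) = 1/(-67023/4) = -4/67023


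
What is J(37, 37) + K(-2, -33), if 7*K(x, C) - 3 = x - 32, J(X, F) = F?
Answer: 228/7 ≈ 32.571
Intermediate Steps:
K(x, C) = -29/7 + x/7 (K(x, C) = 3/7 + (x - 32)/7 = 3/7 + (-32 + x)/7 = 3/7 + (-32/7 + x/7) = -29/7 + x/7)
J(37, 37) + K(-2, -33) = 37 + (-29/7 + (⅐)*(-2)) = 37 + (-29/7 - 2/7) = 37 - 31/7 = 228/7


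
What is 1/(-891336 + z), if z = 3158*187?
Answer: -1/300790 ≈ -3.3246e-6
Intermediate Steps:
z = 590546
1/(-891336 + z) = 1/(-891336 + 590546) = 1/(-300790) = -1/300790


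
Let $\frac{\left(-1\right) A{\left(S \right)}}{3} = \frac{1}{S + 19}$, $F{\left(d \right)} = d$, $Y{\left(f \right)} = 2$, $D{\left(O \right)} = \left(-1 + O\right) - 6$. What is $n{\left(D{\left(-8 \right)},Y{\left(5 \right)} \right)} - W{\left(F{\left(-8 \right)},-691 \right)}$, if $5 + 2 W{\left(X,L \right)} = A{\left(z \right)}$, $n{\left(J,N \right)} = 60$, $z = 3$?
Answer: $\frac{2753}{44} \approx 62.568$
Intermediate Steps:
$D{\left(O \right)} = -7 + O$
$A{\left(S \right)} = - \frac{3}{19 + S}$ ($A{\left(S \right)} = - \frac{3}{S + 19} = - \frac{3}{19 + S}$)
$W{\left(X,L \right)} = - \frac{113}{44}$ ($W{\left(X,L \right)} = - \frac{5}{2} + \frac{\left(-3\right) \frac{1}{19 + 3}}{2} = - \frac{5}{2} + \frac{\left(-3\right) \frac{1}{22}}{2} = - \frac{5}{2} + \frac{1}{2} \left(- \frac{3}{22}\right) = - \frac{5}{2} - \frac{3}{44} = - \frac{113}{44}$)
$n{\left(D{\left(-8 \right)},Y{\left(5 \right)} \right)} - W{\left(F{\left(-8 \right)},-691 \right)} = 60 - - \frac{113}{44} = 60 + \frac{113}{44} = \frac{2753}{44}$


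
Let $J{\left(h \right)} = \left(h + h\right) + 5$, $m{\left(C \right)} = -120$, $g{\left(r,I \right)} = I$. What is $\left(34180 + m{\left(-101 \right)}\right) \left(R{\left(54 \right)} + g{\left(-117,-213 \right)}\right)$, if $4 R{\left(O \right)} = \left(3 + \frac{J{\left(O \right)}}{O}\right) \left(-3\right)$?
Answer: $- \frac{132927665}{18} \approx -7.3849 \cdot 10^{6}$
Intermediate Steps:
$J{\left(h \right)} = 5 + 2 h$ ($J{\left(h \right)} = 2 h + 5 = 5 + 2 h$)
$R{\left(O \right)} = - \frac{9}{4} - \frac{3 \left(5 + 2 O\right)}{4 O}$ ($R{\left(O \right)} = \frac{\left(3 + \frac{5 + 2 O}{O}\right) \left(-3\right)}{4} = \frac{-9 - \frac{3 \left(5 + 2 O\right)}{O}}{4} = - \frac{9}{4} - \frac{3 \left(5 + 2 O\right)}{4 O}$)
$\left(34180 + m{\left(-101 \right)}\right) \left(R{\left(54 \right)} + g{\left(-117,-213 \right)}\right) = \left(34180 - 120\right) \left(\frac{15 \left(-1 - 54\right)}{4 \cdot 54} - 213\right) = 34060 \left(\frac{15}{4} \cdot \frac{1}{54} \left(-1 - 54\right) - 213\right) = 34060 \left(\frac{15}{4} \cdot \frac{1}{54} \left(-55\right) - 213\right) = 34060 \left(- \frac{275}{72} - 213\right) = 34060 \left(- \frac{15611}{72}\right) = - \frac{132927665}{18}$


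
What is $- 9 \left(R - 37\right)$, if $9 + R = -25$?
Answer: $639$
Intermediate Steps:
$R = -34$ ($R = -9 - 25 = -34$)
$- 9 \left(R - 37\right) = - 9 \left(-34 - 37\right) = \left(-9\right) \left(-71\right) = 639$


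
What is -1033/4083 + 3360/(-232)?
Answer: -1744817/118407 ≈ -14.736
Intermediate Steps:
-1033/4083 + 3360/(-232) = -1033*1/4083 + 3360*(-1/232) = -1033/4083 - 420/29 = -1744817/118407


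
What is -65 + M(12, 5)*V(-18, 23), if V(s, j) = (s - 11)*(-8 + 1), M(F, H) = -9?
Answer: -1892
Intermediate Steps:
V(s, j) = 77 - 7*s (V(s, j) = (-11 + s)*(-7) = 77 - 7*s)
-65 + M(12, 5)*V(-18, 23) = -65 - 9*(77 - 7*(-18)) = -65 - 9*(77 + 126) = -65 - 9*203 = -65 - 1827 = -1892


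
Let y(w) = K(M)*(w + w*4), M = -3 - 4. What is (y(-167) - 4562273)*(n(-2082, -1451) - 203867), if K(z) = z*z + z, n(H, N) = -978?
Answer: 941742726835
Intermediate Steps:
M = -7
K(z) = z + z² (K(z) = z² + z = z + z²)
y(w) = 210*w (y(w) = (-7*(1 - 7))*(w + w*4) = (-7*(-6))*(w + 4*w) = 42*(5*w) = 210*w)
(y(-167) - 4562273)*(n(-2082, -1451) - 203867) = (210*(-167) - 4562273)*(-978 - 203867) = (-35070 - 4562273)*(-204845) = -4597343*(-204845) = 941742726835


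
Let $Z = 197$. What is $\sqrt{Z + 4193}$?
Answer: $\sqrt{4390} \approx 66.257$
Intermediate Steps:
$\sqrt{Z + 4193} = \sqrt{197 + 4193} = \sqrt{4390}$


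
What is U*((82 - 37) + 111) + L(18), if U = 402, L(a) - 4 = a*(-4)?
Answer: 62644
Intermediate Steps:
L(a) = 4 - 4*a (L(a) = 4 + a*(-4) = 4 - 4*a)
U*((82 - 37) + 111) + L(18) = 402*((82 - 37) + 111) + (4 - 4*18) = 402*(45 + 111) + (4 - 72) = 402*156 - 68 = 62712 - 68 = 62644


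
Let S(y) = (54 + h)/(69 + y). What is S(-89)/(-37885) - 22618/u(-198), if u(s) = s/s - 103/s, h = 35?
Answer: -78912938977/5303900 ≈ -14878.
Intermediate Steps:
S(y) = 89/(69 + y) (S(y) = (54 + 35)/(69 + y) = 89/(69 + y))
u(s) = 1 - 103/s
S(-89)/(-37885) - 22618/u(-198) = (89/(69 - 89))/(-37885) - 22618*(-198/(-103 - 198)) = (89/(-20))*(-1/37885) - 22618/((-1/198*(-301))) = (89*(-1/20))*(-1/37885) - 22618/301/198 = -89/20*(-1/37885) - 22618*198/301 = 89/757700 - 104148/7 = -78912938977/5303900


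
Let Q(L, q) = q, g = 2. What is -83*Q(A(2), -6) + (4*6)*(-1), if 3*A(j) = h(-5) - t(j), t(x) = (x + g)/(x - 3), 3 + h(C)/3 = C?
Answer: 474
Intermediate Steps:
h(C) = -9 + 3*C
t(x) = (2 + x)/(-3 + x) (t(x) = (x + 2)/(x - 3) = (2 + x)/(-3 + x))
A(j) = -8 - (2 + j)/(3*(-3 + j)) (A(j) = ((-9 + 3*(-5)) - (2 + j)/(-3 + j))/3 = ((-9 - 15) - (2 + j)/(-3 + j))/3 = (-24 - (2 + j)/(-3 + j))/3 = -8 - (2 + j)/(3*(-3 + j)))
-83*Q(A(2), -6) + (4*6)*(-1) = -83*(-6) + (4*6)*(-1) = 498 + 24*(-1) = 498 - 24 = 474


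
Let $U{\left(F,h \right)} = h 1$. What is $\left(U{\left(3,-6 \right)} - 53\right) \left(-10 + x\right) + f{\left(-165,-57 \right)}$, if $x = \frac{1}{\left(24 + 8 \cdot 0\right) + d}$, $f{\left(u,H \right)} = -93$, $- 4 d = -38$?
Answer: $\frac{33181}{67} \approx 495.24$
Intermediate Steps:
$d = \frac{19}{2}$ ($d = \left(- \frac{1}{4}\right) \left(-38\right) = \frac{19}{2} \approx 9.5$)
$U{\left(F,h \right)} = h$
$x = \frac{2}{67}$ ($x = \frac{1}{\left(24 + 8 \cdot 0\right) + \frac{19}{2}} = \frac{1}{\left(24 + 0\right) + \frac{19}{2}} = \frac{1}{24 + \frac{19}{2}} = \frac{1}{\frac{67}{2}} = \frac{2}{67} \approx 0.029851$)
$\left(U{\left(3,-6 \right)} - 53\right) \left(-10 + x\right) + f{\left(-165,-57 \right)} = \left(-6 - 53\right) \left(-10 + \frac{2}{67}\right) - 93 = \left(-6 - 53\right) \left(- \frac{668}{67}\right) - 93 = \left(-59\right) \left(- \frac{668}{67}\right) - 93 = \frac{39412}{67} - 93 = \frac{33181}{67}$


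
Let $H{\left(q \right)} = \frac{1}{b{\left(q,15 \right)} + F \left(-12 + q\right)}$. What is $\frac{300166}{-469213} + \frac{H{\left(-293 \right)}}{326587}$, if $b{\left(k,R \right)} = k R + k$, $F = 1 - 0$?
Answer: $- \frac{489465355485119}{765121658092783} \approx -0.63972$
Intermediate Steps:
$F = 1$ ($F = 1 + 0 = 1$)
$b{\left(k,R \right)} = k + R k$ ($b{\left(k,R \right)} = R k + k = k + R k$)
$H{\left(q \right)} = \frac{1}{-12 + 17 q}$ ($H{\left(q \right)} = \frac{1}{q \left(1 + 15\right) + 1 \left(-12 + q\right)} = \frac{1}{q 16 + \left(-12 + q\right)} = \frac{1}{16 q + \left(-12 + q\right)} = \frac{1}{-12 + 17 q}$)
$\frac{300166}{-469213} + \frac{H{\left(-293 \right)}}{326587} = \frac{300166}{-469213} + \frac{1}{\left(-12 + 17 \left(-293\right)\right) 326587} = 300166 \left(- \frac{1}{469213}\right) + \frac{1}{-12 - 4981} \cdot \frac{1}{326587} = - \frac{300166}{469213} + \frac{1}{-4993} \cdot \frac{1}{326587} = - \frac{300166}{469213} - \frac{1}{1630648891} = - \frac{489465355485119}{765121658092783}$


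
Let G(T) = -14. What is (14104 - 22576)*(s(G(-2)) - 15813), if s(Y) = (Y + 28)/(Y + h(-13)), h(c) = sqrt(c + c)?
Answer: 4957082984/37 + 19768*I*sqrt(26)/37 ≈ 1.3398e+8 + 2724.3*I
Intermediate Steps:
h(c) = sqrt(2)*sqrt(c) (h(c) = sqrt(2*c) = sqrt(2)*sqrt(c))
s(Y) = (28 + Y)/(Y + I*sqrt(26)) (s(Y) = (Y + 28)/(Y + sqrt(2)*sqrt(-13)) = (28 + Y)/(Y + sqrt(2)*(I*sqrt(13))) = (28 + Y)/(Y + I*sqrt(26)))
(14104 - 22576)*(s(G(-2)) - 15813) = (14104 - 22576)*((28 - 14)/(-14 + I*sqrt(26)) - 15813) = -8472*(14/(-14 + I*sqrt(26)) - 15813) = -8472*(-15813 + 14/(-14 + I*sqrt(26))) = 133967736 - 118608/(-14 + I*sqrt(26))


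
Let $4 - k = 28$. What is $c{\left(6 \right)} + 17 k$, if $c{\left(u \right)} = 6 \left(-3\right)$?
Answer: $-426$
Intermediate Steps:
$c{\left(u \right)} = -18$
$k = -24$ ($k = 4 - 28 = -24$)
$c{\left(6 \right)} + 17 k = -18 + 17 \left(-24\right) = -18 - 408 = -426$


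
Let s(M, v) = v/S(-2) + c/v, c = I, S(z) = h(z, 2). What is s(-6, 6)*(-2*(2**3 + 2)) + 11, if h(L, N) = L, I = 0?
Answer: 71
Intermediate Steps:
S(z) = z
c = 0
s(M, v) = -v/2 (s(M, v) = v/(-2) + 0/v = v*(-1/2) + 0 = -v/2 + 0 = -v/2)
s(-6, 6)*(-2*(2**3 + 2)) + 11 = (-1/2*6)*(-2*(2**3 + 2)) + 11 = -(-6)*(8 + 2) + 11 = -(-6)*10 + 11 = -3*(-20) + 11 = 60 + 11 = 71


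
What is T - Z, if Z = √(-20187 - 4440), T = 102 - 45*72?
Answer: -3138 - I*√24627 ≈ -3138.0 - 156.93*I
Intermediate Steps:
T = -3138 (T = 102 - 3240 = -3138)
Z = I*√24627 (Z = √(-24627) = I*√24627 ≈ 156.93*I)
T - Z = -3138 - I*√24627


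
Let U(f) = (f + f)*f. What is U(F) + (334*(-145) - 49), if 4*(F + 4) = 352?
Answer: -34367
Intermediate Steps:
F = 84 (F = -4 + (¼)*352 = -4 + 88 = 84)
U(f) = 2*f² (U(f) = (2*f)*f = 2*f²)
U(F) + (334*(-145) - 49) = 2*84² + (334*(-145) - 49) = 2*7056 + (-48430 - 49) = 14112 - 48479 = -34367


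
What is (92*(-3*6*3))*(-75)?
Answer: 372600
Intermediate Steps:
(92*(-3*6*3))*(-75) = (92*(-18*3))*(-75) = (92*(-54))*(-75) = -4968*(-75) = 372600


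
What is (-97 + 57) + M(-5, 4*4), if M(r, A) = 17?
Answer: -23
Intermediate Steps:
(-97 + 57) + M(-5, 4*4) = (-97 + 57) + 17 = -40 + 17 = -23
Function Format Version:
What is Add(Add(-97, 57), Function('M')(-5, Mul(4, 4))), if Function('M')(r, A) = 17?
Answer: -23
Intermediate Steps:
Add(Add(-97, 57), Function('M')(-5, Mul(4, 4))) = Add(Add(-97, 57), 17) = Add(-40, 17) = -23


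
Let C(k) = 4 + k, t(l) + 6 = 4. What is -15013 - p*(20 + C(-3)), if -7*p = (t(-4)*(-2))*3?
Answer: -14977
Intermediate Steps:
t(l) = -2 (t(l) = -6 + 4 = -2)
p = -12/7 (p = -(-2*(-2))*3/7 = -4*3/7 = -⅐*12 = -12/7 ≈ -1.7143)
-15013 - p*(20 + C(-3)) = -15013 - (-12)*(20 + (4 - 3))/7 = -15013 - (-12)*(20 + 1)/7 = -15013 - (-12)*21/7 = -15013 - 1*(-36) = -15013 + 36 = -14977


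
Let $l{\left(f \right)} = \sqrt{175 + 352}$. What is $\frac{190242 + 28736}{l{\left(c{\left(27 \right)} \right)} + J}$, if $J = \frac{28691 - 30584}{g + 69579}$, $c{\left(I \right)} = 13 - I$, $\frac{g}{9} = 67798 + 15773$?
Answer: $\frac{37846993870908}{39537909434411} + \frac{16428714268153608 \sqrt{527}}{39537909434411} \approx 9539.8$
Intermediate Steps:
$g = 752139$ ($g = 9 \left(67798 + 15773\right) = 9 \cdot 83571 = 752139$)
$l{\left(f \right)} = \sqrt{527}$
$J = - \frac{631}{273906}$ ($J = \frac{28691 - 30584}{752139 + 69579} = - \frac{1893}{821718} = \left(-1893\right) \frac{1}{821718} = - \frac{631}{273906} \approx -0.0023037$)
$\frac{190242 + 28736}{l{\left(c{\left(27 \right)} \right)} + J} = \frac{190242 + 28736}{\sqrt{527} - \frac{631}{273906}} = \frac{218978}{- \frac{631}{273906} + \sqrt{527}}$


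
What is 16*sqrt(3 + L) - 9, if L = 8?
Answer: -9 + 16*sqrt(11) ≈ 44.066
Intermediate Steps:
16*sqrt(3 + L) - 9 = 16*sqrt(3 + 8) - 9 = 16*sqrt(11) - 9 = -9 + 16*sqrt(11)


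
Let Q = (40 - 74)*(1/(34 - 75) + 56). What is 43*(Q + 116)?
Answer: -3150782/41 ≈ -76848.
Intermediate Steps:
Q = -78030/41 (Q = -34*(1/(-41) + 56) = -34*(-1/41 + 56) = -34*2295/41 = -78030/41 ≈ -1903.2)
43*(Q + 116) = 43*(-78030/41 + 116) = 43*(-73274/41) = -3150782/41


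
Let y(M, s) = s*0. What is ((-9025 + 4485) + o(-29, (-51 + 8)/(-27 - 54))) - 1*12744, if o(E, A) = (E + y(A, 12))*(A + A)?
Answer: -1402498/81 ≈ -17315.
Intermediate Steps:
y(M, s) = 0
o(E, A) = 2*A*E (o(E, A) = (E + 0)*(A + A) = E*(2*A) = 2*A*E)
((-9025 + 4485) + o(-29, (-51 + 8)/(-27 - 54))) - 1*12744 = ((-9025 + 4485) + 2*((-51 + 8)/(-27 - 54))*(-29)) - 1*12744 = (-4540 + 2*(-43/(-81))*(-29)) - 12744 = (-4540 + 2*(-43*(-1/81))*(-29)) - 12744 = (-4540 + 2*(43/81)*(-29)) - 12744 = (-4540 - 2494/81) - 12744 = -370234/81 - 12744 = -1402498/81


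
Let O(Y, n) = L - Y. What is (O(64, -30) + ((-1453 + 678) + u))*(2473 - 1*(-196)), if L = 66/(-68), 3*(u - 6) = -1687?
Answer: -22360411/6 ≈ -3.7267e+6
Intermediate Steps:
u = -1669/3 (u = 6 + (⅓)*(-1687) = 6 - 1687/3 = -1669/3 ≈ -556.33)
L = -33/34 (L = 66*(-1/68) = -33/34 ≈ -0.97059)
O(Y, n) = -33/34 - Y
(O(64, -30) + ((-1453 + 678) + u))*(2473 - 1*(-196)) = ((-33/34 - 1*64) + ((-1453 + 678) - 1669/3))*(2473 - 1*(-196)) = ((-33/34 - 64) + (-775 - 1669/3))*(2473 + 196) = (-2209/34 - 3994/3)*2669 = -142423/102*2669 = -22360411/6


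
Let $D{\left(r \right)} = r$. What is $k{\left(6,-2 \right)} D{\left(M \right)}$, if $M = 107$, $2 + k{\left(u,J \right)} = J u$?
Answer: $-1498$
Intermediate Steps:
$k{\left(u,J \right)} = -2 + J u$
$k{\left(6,-2 \right)} D{\left(M \right)} = \left(-2 - 12\right) 107 = \left(-14\right) 107 = -1498$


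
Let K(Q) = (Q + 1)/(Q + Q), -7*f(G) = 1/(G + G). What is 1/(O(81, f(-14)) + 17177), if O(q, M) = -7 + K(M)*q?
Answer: 2/50297 ≈ 3.9764e-5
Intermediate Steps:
f(G) = -1/(14*G) (f(G) = -1/(7*(G + G)) = -1/(2*G)/7 = -1/(14*G))
K(Q) = (1 + Q)/(2*Q) (K(Q) = (1 + Q)/((2*Q)) = (1 + Q)*(1/(2*Q)) = (1 + Q)/(2*Q))
O(q, M) = -7 + q*(1 + M)/(2*M) (O(q, M) = -7 + ((1 + M)/(2*M))*q = -7 + q*(1 + M)/(2*M))
1/(O(81, f(-14)) + 17177) = 1/((-7 + (½)*81 + (½)*81/(-1/14/(-14))) + 17177) = 1/((-7 + 81/2 + (½)*81/(-1/14*(-1/14))) + 17177) = 1/((-7 + 81/2 + (½)*81/(1/196)) + 17177) = 1/((-7 + 81/2 + (½)*81*196) + 17177) = 1/((-7 + 81/2 + 7938) + 17177) = 1/(15943/2 + 17177) = 1/(50297/2) = 2/50297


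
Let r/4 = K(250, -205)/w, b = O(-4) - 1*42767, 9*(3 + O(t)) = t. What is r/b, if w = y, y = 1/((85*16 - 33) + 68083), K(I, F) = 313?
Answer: -35550540/17497 ≈ -2031.8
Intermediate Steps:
O(t) = -3 + t/9
y = 1/69410 (y = 1/((1360 - 33) + 68083) = 1/(1327 + 68083) = 1/69410 ≈ 1.4407e-5)
w = 1/69410 ≈ 1.4407e-5
b = -384934/9 (b = (-3 + (⅑)*(-4)) - 1*42767 = (-3 - 4/9) - 42767 = -31/9 - 42767 = -384934/9 ≈ -42770.)
r = 86901320 (r = 4*(313/(1/69410)) = 4*(313*69410) = 4*21725330 = 86901320)
r/b = 86901320/(-384934/9) = 86901320*(-9/384934) = -35550540/17497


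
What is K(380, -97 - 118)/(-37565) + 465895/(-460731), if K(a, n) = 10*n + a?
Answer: -3337170361/3461472003 ≈ -0.96409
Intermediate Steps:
K(a, n) = a + 10*n
K(380, -97 - 118)/(-37565) + 465895/(-460731) = (380 + 10*(-97 - 118))/(-37565) + 465895/(-460731) = (380 + 10*(-215))*(-1/37565) + 465895*(-1/460731) = (380 - 2150)*(-1/37565) - 465895/460731 = -1770*(-1/37565) - 465895/460731 = 354/7513 - 465895/460731 = -3337170361/3461472003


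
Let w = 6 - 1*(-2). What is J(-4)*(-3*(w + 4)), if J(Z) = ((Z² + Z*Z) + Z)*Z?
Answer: 4032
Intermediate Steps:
w = 8 (w = 6 + 2 = 8)
J(Z) = Z*(Z + 2*Z²) (J(Z) = ((Z² + Z²) + Z)*Z = (2*Z² + Z)*Z = (Z + 2*Z²)*Z = Z*(Z + 2*Z²))
J(-4)*(-3*(w + 4)) = ((-4)²*(1 + 2*(-4)))*(-3*(8 + 4)) = (16*(1 - 8))*(-3*12) = (16*(-7))*(-36) = -112*(-36) = 4032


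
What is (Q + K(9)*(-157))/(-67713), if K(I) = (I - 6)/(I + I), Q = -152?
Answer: 1069/406278 ≈ 0.0026312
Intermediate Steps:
K(I) = (-6 + I)/(2*I) (K(I) = (-6 + I)/((2*I)) = (-6 + I)*(1/(2*I)) = (-6 + I)/(2*I))
(Q + K(9)*(-157))/(-67713) = (-152 + ((1/2)*(-6 + 9)/9)*(-157))/(-67713) = (-152 + ((1/2)*(1/9)*3)*(-157))*(-1/67713) = (-152 + (1/6)*(-157))*(-1/67713) = (-152 - 157/6)*(-1/67713) = -1069/6*(-1/67713) = 1069/406278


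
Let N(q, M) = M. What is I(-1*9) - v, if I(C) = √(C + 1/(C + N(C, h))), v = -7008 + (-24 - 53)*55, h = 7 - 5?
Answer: 11243 + 8*I*√7/7 ≈ 11243.0 + 3.0237*I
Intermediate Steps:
h = 2
v = -11243 (v = -7008 - 77*55 = -7008 - 4235 = -11243)
I(C) = √(C + 1/(2 + C)) (I(C) = √(C + 1/(C + 2)) = √(C + 1/(2 + C)))
I(-1*9) - v = √((1 + (-1*9)*(2 - 1*9))/(2 - 1*9)) - 1*(-11243) = √((1 - 9*(2 - 9))/(2 - 9)) + 11243 = √((1 - 9*(-7))/(-7)) + 11243 = √(-(1 + 63)/7) + 11243 = √(-⅐*64) + 11243 = √(-64/7) + 11243 = 8*I*√7/7 + 11243 = 11243 + 8*I*√7/7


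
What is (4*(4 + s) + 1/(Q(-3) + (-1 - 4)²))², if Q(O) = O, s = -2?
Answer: 31329/484 ≈ 64.729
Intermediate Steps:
(4*(4 + s) + 1/(Q(-3) + (-1 - 4)²))² = (4*(4 - 2) + 1/(-3 + (-1 - 4)²))² = (4*2 + 1/(-3 + (-5)²))² = (8 + 1/(-3 + 25))² = (8 + 1/22)² = (177/22)² = 31329/484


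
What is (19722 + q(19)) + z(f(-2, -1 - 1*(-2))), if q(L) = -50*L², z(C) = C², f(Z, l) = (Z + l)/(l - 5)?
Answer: 26753/16 ≈ 1672.1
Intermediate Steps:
f(Z, l) = (Z + l)/(-5 + l)
(19722 + q(19)) + z(f(-2, -1 - 1*(-2))) = (19722 - 50*19²) + ((-2 + (-1 - 1*(-2)))/(-5 + (-1 - 1*(-2))))² = (19722 - 50*361) + ((-2 + (-1 + 2))/(-5 + (-1 + 2)))² = (19722 - 18050) + ((-2 + 1)/(-5 + 1))² = 1672 + (-1/(-4))² = 1672 + (-¼*(-1))² = 1672 + (¼)² = 1672 + 1/16 = 26753/16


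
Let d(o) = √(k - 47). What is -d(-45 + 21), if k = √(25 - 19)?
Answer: -I*√(47 - √6) ≈ -6.6746*I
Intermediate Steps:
k = √6 ≈ 2.4495
d(o) = √(-47 + √6) (d(o) = √(√6 - 47) = √(-47 + √6))
-d(-45 + 21) = -√(-47 + √6)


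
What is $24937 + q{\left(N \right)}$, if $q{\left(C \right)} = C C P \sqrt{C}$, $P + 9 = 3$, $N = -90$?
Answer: $24937 - 145800 i \sqrt{10} \approx 24937.0 - 4.6106 \cdot 10^{5} i$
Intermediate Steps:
$P = -6$ ($P = -9 + 3 = -6$)
$q{\left(C \right)} = - 6 C^{\frac{5}{2}}$ ($q{\left(C \right)} = C C \left(-6\right) \sqrt{C} = C^{2} \left(-6\right) \sqrt{C} = - 6 C^{2} \sqrt{C} = - 6 C^{\frac{5}{2}}$)
$24937 + q{\left(N \right)} = 24937 - 6 \left(-90\right)^{\frac{5}{2}} = 24937 - 6 \cdot 24300 i \sqrt{10} = 24937 - 145800 i \sqrt{10}$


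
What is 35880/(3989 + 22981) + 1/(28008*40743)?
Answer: 1364791413923/1025875819656 ≈ 1.3304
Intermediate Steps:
35880/(3989 + 22981) + 1/(28008*40743) = 35880/26970 + (1/28008)*(1/40743) = 35880*(1/26970) + 1/1141129944 = 1196/899 + 1/1141129944 = 1364791413923/1025875819656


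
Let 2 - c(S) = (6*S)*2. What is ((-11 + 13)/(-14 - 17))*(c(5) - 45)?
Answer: 206/31 ≈ 6.6452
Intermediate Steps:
c(S) = 2 - 12*S (c(S) = 2 - 6*S*2 = 2 - 12*S)
((-11 + 13)/(-14 - 17))*(c(5) - 45) = ((-11 + 13)/(-14 - 17))*((2 - 12*5) - 45) = (2/(-31))*((2 - 60) - 45) = (2*(-1/31))*(-58 - 45) = -2/31*(-103) = 206/31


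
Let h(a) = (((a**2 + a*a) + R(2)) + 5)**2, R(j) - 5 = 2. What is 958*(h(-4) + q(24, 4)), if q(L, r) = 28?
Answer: 1881512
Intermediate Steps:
R(j) = 7 (R(j) = 5 + 2 = 7)
h(a) = (12 + 2*a**2)**2 (h(a) = (((a**2 + a*a) + 7) + 5)**2 = (((a**2 + a**2) + 7) + 5)**2 = ((2*a**2 + 7) + 5)**2 = ((7 + 2*a**2) + 5)**2 = (12 + 2*a**2)**2)
958*(h(-4) + q(24, 4)) = 958*(4*(6 + (-4)**2)**2 + 28) = 958*(4*(6 + 16)**2 + 28) = 958*(4*22**2 + 28) = 958*(4*484 + 28) = 958*(1936 + 28) = 958*1964 = 1881512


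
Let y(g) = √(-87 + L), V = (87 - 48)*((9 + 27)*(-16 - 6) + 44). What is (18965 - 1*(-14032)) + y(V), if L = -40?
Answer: 32997 + I*√127 ≈ 32997.0 + 11.269*I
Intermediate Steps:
V = -29172 (V = 39*(36*(-22) + 44) = 39*(-792 + 44) = 39*(-748) = -29172)
y(g) = I*√127 (y(g) = √(-87 - 40) = √(-127) = I*√127)
(18965 - 1*(-14032)) + y(V) = (18965 - 1*(-14032)) + I*√127 = (18965 + 14032) + I*√127 = 32997 + I*√127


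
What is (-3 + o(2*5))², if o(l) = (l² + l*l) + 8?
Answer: 42025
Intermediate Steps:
o(l) = 8 + 2*l² (o(l) = (l² + l²) + 8 = 2*l² + 8 = 8 + 2*l²)
(-3 + o(2*5))² = (-3 + (8 + 2*(2*5)²))² = (-3 + (8 + 2*10²))² = (-3 + (8 + 2*100))² = (-3 + (8 + 200))² = (-3 + 208)² = 205² = 42025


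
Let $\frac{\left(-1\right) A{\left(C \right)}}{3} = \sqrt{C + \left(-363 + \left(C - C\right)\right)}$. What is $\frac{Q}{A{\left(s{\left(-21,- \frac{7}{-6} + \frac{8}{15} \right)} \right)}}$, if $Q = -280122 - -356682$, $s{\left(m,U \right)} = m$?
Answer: $\frac{1595 i \sqrt{6}}{3} \approx 1302.3 i$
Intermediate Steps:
$A{\left(C \right)} = - 3 \sqrt{-363 + C}$ ($A{\left(C \right)} = - 3 \sqrt{C + \left(-363 + \left(C - C\right)\right)} = - 3 \sqrt{C + \left(-363 + 0\right)} = - 3 \sqrt{C - 363} = - 3 \sqrt{-363 + C}$)
$Q = 76560$ ($Q = -280122 + 356682 = 76560$)
$\frac{Q}{A{\left(s{\left(-21,- \frac{7}{-6} + \frac{8}{15} \right)} \right)}} = \frac{76560}{\left(-3\right) \sqrt{-363 - 21}} = \frac{76560}{\left(-3\right) \sqrt{-384}} = \frac{76560}{\left(-3\right) 8 i \sqrt{6}} = \frac{76560}{\left(-24\right) i \sqrt{6}} = 76560 \frac{i \sqrt{6}}{144} = \frac{1595 i \sqrt{6}}{3}$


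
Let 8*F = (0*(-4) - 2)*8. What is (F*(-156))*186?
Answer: 58032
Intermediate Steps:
F = -2 (F = ((0*(-4) - 2)*8)/8 = ((0 - 2)*8)/8 = (-2*8)/8 = (⅛)*(-16) = -2)
(F*(-156))*186 = -2*(-156)*186 = 312*186 = 58032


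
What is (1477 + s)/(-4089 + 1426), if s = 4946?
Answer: -6423/2663 ≈ -2.4119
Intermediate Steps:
(1477 + s)/(-4089 + 1426) = (1477 + 4946)/(-4089 + 1426) = 6423/(-2663) = 6423*(-1/2663) = -6423/2663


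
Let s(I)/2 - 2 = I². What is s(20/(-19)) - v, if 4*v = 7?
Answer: 6449/1444 ≈ 4.4661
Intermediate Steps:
s(I) = 4 + 2*I²
v = 7/4 (v = (¼)*7 = 7/4 ≈ 1.7500)
s(20/(-19)) - v = (4 + 2*(20/(-19))²) - 1*7/4 = (4 + 2*(20*(-1/19))²) - 7/4 = (4 + 2*(-20/19)²) - 7/4 = (4 + 2*(400/361)) - 7/4 = (4 + 800/361) - 7/4 = 2244/361 - 7/4 = 6449/1444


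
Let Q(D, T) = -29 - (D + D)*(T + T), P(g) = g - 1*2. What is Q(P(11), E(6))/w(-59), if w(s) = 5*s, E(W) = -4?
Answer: -23/59 ≈ -0.38983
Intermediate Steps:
P(g) = -2 + g (P(g) = g - 2 = -2 + g)
Q(D, T) = -29 - 4*D*T (Q(D, T) = -29 - 2*D*2*T = -29 - 4*D*T)
Q(P(11), E(6))/w(-59) = (-29 - 4*(-2 + 11)*(-4))/((5*(-59))) = (-29 - 4*9*(-4))/(-295) = (-29 + 144)*(-1/295) = 115*(-1/295) = -23/59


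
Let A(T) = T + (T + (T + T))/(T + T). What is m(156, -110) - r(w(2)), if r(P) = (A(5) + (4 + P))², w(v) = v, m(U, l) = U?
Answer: -¼ ≈ -0.25000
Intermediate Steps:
A(T) = 3/2 + T (A(T) = T + (T + 2*T)/((2*T)) = T + (3*T)*(1/(2*T)) = T + 3/2 = 3/2 + T)
r(P) = (21/2 + P)² (r(P) = ((3/2 + 5) + (4 + P))² = (13/2 + (4 + P))² = (21/2 + P)²)
m(156, -110) - r(w(2)) = 156 - (21 + 2*2)²/4 = 156 - (21 + 4)²/4 = 156 - 25²/4 = 156 - 625/4 = -¼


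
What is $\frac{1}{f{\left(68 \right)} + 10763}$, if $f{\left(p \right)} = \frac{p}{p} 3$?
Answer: $\frac{1}{10766} \approx 9.2885 \cdot 10^{-5}$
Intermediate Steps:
$f{\left(p \right)} = 3$ ($f{\left(p \right)} = 1 \cdot 3 = 3$)
$\frac{1}{f{\left(68 \right)} + 10763} = \frac{1}{3 + 10763} = \frac{1}{10766}$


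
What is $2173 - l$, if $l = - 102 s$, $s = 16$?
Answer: $3805$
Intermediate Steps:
$l = -1632$ ($l = \left(-102\right) 16 = -1632$)
$2173 - l = 2173 - -1632 = 2173 + 1632 = 3805$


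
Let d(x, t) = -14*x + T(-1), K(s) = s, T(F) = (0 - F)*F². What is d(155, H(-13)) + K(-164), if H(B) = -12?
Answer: -2333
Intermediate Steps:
T(F) = -F³ (T(F) = (-F)*F² = -F³)
d(x, t) = 1 - 14*x (d(x, t) = -14*x - 1*(-1)³ = -14*x - 1*(-1) = -14*x + 1 = 1 - 14*x)
d(155, H(-13)) + K(-164) = (1 - 14*155) - 164 = (1 - 2170) - 164 = -2169 - 164 = -2333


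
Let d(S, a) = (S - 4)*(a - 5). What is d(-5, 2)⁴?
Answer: 531441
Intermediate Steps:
d(S, a) = (-5 + a)*(-4 + S) (d(S, a) = (-4 + S)*(-5 + a) = (-5 + a)*(-4 + S))
d(-5, 2)⁴ = (20 - 5*(-5) - 4*2 - 5*2)⁴ = (20 + 25 - 8 - 10)⁴ = 27⁴ = 531441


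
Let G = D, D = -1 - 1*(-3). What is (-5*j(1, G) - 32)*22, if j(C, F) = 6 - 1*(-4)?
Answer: -1804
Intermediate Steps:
D = 2 (D = -1 + 3 = 2)
G = 2
j(C, F) = 10 (j(C, F) = 6 + 4 = 10)
(-5*j(1, G) - 32)*22 = (-5*10 - 32)*22 = (-50 - 32)*22 = -82*22 = -1804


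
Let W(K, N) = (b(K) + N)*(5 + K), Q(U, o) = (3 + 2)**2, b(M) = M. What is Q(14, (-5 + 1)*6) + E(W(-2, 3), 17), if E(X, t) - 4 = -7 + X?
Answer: 25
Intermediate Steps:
Q(U, o) = 25 (Q(U, o) = 5**2 = 25)
W(K, N) = (5 + K)*(K + N) (W(K, N) = (K + N)*(5 + K) = (5 + K)*(K + N))
E(X, t) = -3 + X (E(X, t) = 4 + (-7 + X) = -3 + X)
Q(14, (-5 + 1)*6) + E(W(-2, 3), 17) = 25 + (-3 + ((-2)**2 + 5*(-2) + 5*3 - 2*3)) = 25 + (-3 + (4 - 10 + 15 - 6)) = 25 + (-3 + 3) = 25 + 0 = 25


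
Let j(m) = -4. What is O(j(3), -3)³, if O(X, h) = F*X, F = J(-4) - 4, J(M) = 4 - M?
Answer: -4096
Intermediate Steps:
F = 4 (F = (4 - 1*(-4)) - 4 = (4 + 4) - 4 = 8 - 4 = 4)
O(X, h) = 4*X
O(j(3), -3)³ = (4*(-4))³ = (-16)³ = -4096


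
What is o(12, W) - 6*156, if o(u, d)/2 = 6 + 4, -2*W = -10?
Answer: -916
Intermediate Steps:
W = 5 (W = -½*(-10) = 5)
o(u, d) = 20 (o(u, d) = 2*(6 + 4) = 2*10 = 20)
o(12, W) - 6*156 = 20 - 6*156 = 20 - 936 = -916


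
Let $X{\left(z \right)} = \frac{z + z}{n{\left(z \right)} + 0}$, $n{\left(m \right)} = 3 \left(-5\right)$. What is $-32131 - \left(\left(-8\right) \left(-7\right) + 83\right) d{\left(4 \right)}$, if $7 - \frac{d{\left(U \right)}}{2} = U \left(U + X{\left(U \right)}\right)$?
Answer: $- \frac{453331}{15} \approx -30222.0$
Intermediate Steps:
$n{\left(m \right)} = -15$
$X{\left(z \right)} = - \frac{2 z}{15}$ ($X{\left(z \right)} = \frac{z + z}{-15 + 0} = \frac{2 z}{-15} = 2 z \left(- \frac{1}{15}\right) = - \frac{2 z}{15}$)
$d{\left(U \right)} = 14 - \frac{26 U^{2}}{15}$ ($d{\left(U \right)} = 14 - 2 U \left(U - \frac{2 U}{15}\right) = 14 - 2 U \frac{13 U}{15} = 14 - 2 \frac{13 U^{2}}{15} = 14 - \frac{26 U^{2}}{15}$)
$-32131 - \left(\left(-8\right) \left(-7\right) + 83\right) d{\left(4 \right)} = -32131 - \left(\left(-8\right) \left(-7\right) + 83\right) \left(14 - \frac{26 \cdot 4^{2}}{15}\right) = -32131 - \left(56 + 83\right) \left(14 - \frac{416}{15}\right) = -32131 - 139 \left(14 - \frac{416}{15}\right) = -32131 - 139 \left(- \frac{206}{15}\right) = -32131 - - \frac{28634}{15} = -32131 + \frac{28634}{15} = - \frac{453331}{15}$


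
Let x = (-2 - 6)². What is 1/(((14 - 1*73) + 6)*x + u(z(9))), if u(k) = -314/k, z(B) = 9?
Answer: -9/30842 ≈ -0.00029181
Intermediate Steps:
x = 64 (x = (-8)² = 64)
1/(((14 - 1*73) + 6)*x + u(z(9))) = 1/(((14 - 1*73) + 6)*64 - 314/9) = 1/(((14 - 73) + 6)*64 - 314*⅑) = 1/((-59 + 6)*64 - 314/9) = 1/(-53*64 - 314/9) = 1/(-3392 - 314/9) = 1/(-30842/9) = -9/30842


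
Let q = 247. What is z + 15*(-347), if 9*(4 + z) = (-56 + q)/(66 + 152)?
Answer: -10219867/1962 ≈ -5208.9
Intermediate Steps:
z = -7657/1962 (z = -4 + ((-56 + 247)/(66 + 152))/9 = -4 + (191/218)/9 = -4 + (191*(1/218))/9 = -4 + (⅑)*(191/218) = -4 + 191/1962 = -7657/1962 ≈ -3.9026)
z + 15*(-347) = -7657/1962 + 15*(-347) = -7657/1962 - 5205 = -10219867/1962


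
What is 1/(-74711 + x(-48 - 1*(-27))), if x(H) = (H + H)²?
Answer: -1/72947 ≈ -1.3709e-5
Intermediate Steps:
x(H) = 4*H² (x(H) = (2*H)² = 4*H²)
1/(-74711 + x(-48 - 1*(-27))) = 1/(-74711 + 4*(-48 - 1*(-27))²) = 1/(-74711 + 4*(-48 + 27)²) = 1/(-74711 + 4*(-21)²) = 1/(-74711 + 4*441) = 1/(-74711 + 1764) = 1/(-72947) = -1/72947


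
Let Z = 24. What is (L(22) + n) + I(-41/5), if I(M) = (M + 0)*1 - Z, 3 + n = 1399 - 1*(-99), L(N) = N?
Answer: 7424/5 ≈ 1484.8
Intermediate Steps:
n = 1495 (n = -3 + (1399 - 1*(-99)) = -3 + (1399 + 99) = -3 + 1498 = 1495)
I(M) = -24 + M (I(M) = (M + 0)*1 - 1*24 = M*1 - 24 = M - 24 = -24 + M)
(L(22) + n) + I(-41/5) = (22 + 1495) + (-24 - 41/5) = 1517 + (-24 - 41*⅕) = 1517 + (-24 - 41/5) = 1517 - 161/5 = 7424/5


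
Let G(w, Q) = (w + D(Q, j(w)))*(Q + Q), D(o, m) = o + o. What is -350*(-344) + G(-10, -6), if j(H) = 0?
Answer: 120664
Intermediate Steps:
D(o, m) = 2*o
G(w, Q) = 2*Q*(w + 2*Q) (G(w, Q) = (w + 2*Q)*(Q + Q) = (w + 2*Q)*(2*Q) = 2*Q*(w + 2*Q))
-350*(-344) + G(-10, -6) = -350*(-344) + 2*(-6)*(-10 + 2*(-6)) = 120400 + 2*(-6)*(-10 - 12) = 120400 + 2*(-6)*(-22) = 120400 + 264 = 120664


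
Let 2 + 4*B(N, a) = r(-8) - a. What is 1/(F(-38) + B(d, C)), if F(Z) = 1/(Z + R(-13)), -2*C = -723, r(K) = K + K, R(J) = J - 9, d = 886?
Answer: -120/11387 ≈ -0.010538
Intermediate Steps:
R(J) = -9 + J
r(K) = 2*K
C = 723/2 (C = -1/2*(-723) = 723/2 ≈ 361.50)
B(N, a) = -9/2 - a/4 (B(N, a) = -1/2 + (2*(-8) - a)/4 = -1/2 + (-16 - a)/4 = -1/2 + (-4 - a/4) = -9/2 - a/4)
F(Z) = 1/(-22 + Z) (F(Z) = 1/(Z + (-9 - 13)) = 1/(Z - 22) = 1/(-22 + Z))
1/(F(-38) + B(d, C)) = 1/(1/(-22 - 38) + (-9/2 - 1/4*723/2)) = 1/(1/(-60) + (-9/2 - 723/8)) = 1/(-1/60 - 759/8) = 1/(-11387/120) = -120/11387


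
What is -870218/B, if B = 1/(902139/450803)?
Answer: -785057596302/450803 ≈ -1.7415e+6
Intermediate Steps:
B = 450803/902139 (B = 1/(902139*(1/450803)) = 1/(902139/450803) = 450803/902139 ≈ 0.49970)
-870218/B = -870218/450803/902139 = -870218*902139/450803 = -785057596302/450803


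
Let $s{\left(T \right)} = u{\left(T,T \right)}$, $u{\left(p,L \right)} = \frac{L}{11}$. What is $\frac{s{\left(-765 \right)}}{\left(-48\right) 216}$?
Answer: $\frac{85}{12672} \approx 0.0067077$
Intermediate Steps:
$u{\left(p,L \right)} = \frac{L}{11}$ ($u{\left(p,L \right)} = L \frac{1}{11} = \frac{L}{11}$)
$s{\left(T \right)} = \frac{T}{11}$
$\frac{s{\left(-765 \right)}}{\left(-48\right) 216} = \frac{\frac{1}{11} \left(-765\right)}{\left(-48\right) 216} = - \frac{765}{11 \left(-10368\right)} = \left(- \frac{765}{11}\right) \left(- \frac{1}{10368}\right) = \frac{85}{12672}$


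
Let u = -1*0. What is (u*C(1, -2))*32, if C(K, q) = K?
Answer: 0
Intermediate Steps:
u = 0
(u*C(1, -2))*32 = (0*1)*32 = 0*32 = 0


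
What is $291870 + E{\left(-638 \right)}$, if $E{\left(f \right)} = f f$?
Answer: $698914$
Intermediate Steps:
$E{\left(f \right)} = f^{2}$
$291870 + E{\left(-638 \right)} = 291870 + \left(-638\right)^{2} = 291870 + 407044 = 698914$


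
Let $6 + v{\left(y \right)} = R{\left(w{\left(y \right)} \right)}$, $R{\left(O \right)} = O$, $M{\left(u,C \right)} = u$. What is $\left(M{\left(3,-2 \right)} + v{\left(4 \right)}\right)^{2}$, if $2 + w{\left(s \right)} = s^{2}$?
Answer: $121$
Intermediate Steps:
$w{\left(s \right)} = -2 + s^{2}$
$v{\left(y \right)} = -8 + y^{2}$ ($v{\left(y \right)} = -6 + \left(-2 + y^{2}\right) = -8 + y^{2}$)
$\left(M{\left(3,-2 \right)} + v{\left(4 \right)}\right)^{2} = \left(3 - \left(8 - 4^{2}\right)\right)^{2} = \left(3 + \left(-8 + 16\right)\right)^{2} = \left(3 + 8\right)^{2} = 11^{2} = 121$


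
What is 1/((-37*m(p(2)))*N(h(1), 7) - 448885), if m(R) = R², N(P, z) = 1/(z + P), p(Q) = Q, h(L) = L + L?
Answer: -9/4040113 ≈ -2.2277e-6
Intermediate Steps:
h(L) = 2*L
N(P, z) = 1/(P + z)
1/((-37*m(p(2)))*N(h(1), 7) - 448885) = 1/((-37*2²)/(2*1 + 7) - 448885) = 1/((-37*4)/(2 + 7) - 448885) = 1/(-148/9 - 448885) = 1/(-4040113/9) = -9/4040113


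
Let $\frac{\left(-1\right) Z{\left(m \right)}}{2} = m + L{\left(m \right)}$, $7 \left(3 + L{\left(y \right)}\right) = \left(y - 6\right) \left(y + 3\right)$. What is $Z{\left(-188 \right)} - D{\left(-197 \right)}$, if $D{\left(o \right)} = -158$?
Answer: $- \frac{68000}{7} \approx -9714.3$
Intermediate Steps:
$L{\left(y \right)} = -3 + \frac{\left(-6 + y\right) \left(3 + y\right)}{7}$ ($L{\left(y \right)} = -3 + \frac{\left(y - 6\right) \left(y + 3\right)}{7} = -3 + \frac{\left(-6 + y\right) \left(3 + y\right)}{7}$)
$Z{\left(m \right)} = \frac{78}{7} - \frac{8 m}{7} - \frac{2 m^{2}}{7}$ ($Z{\left(m \right)} = - 2 \left(m - \left(\frac{39}{7} - \frac{m^{2}}{7} + \frac{3 m}{7}\right)\right) = - 2 \left(- \frac{39}{7} + \frac{m^{2}}{7} + \frac{4 m}{7}\right) = \frac{78}{7} - \frac{8 m}{7} - \frac{2 m^{2}}{7}$)
$Z{\left(-188 \right)} - D{\left(-197 \right)} = \left(\frac{78}{7} - - \frac{1504}{7} - \frac{2 \left(-188\right)^{2}}{7}\right) - -158 = \left(\frac{78}{7} + \frac{1504}{7} - \frac{70688}{7}\right) + 158 = - \frac{69106}{7} + 158 = - \frac{68000}{7}$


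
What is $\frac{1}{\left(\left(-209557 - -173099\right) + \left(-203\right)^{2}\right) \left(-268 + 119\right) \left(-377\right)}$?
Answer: $\frac{1}{266877923} \approx 3.747 \cdot 10^{-9}$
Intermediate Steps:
$\frac{1}{\left(\left(-209557 - -173099\right) + \left(-203\right)^{2}\right) \left(-268 + 119\right) \left(-377\right)} = \frac{1}{\left(\left(-209557 + 173099\right) + 41209\right) \left(\left(-149\right) \left(-377\right)\right)} = \frac{1}{\left(-36458 + 41209\right) 56173} = \frac{1}{4751} \cdot \frac{1}{56173} = \frac{1}{266877923}$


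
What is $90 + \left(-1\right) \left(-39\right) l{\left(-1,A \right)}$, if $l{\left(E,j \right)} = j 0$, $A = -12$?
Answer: $90$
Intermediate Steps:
$l{\left(E,j \right)} = 0$
$90 + \left(-1\right) \left(-39\right) l{\left(-1,A \right)} = 90 + \left(-1\right) \left(-39\right) 0 = 90 + 39 \cdot 0 = 90 + 0 = 90$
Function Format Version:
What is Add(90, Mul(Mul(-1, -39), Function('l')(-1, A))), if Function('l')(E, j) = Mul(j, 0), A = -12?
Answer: 90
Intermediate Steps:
Function('l')(E, j) = 0
Add(90, Mul(Mul(-1, -39), Function('l')(-1, A))) = Add(90, Mul(Mul(-1, -39), 0)) = Add(90, Mul(39, 0)) = Add(90, 0) = 90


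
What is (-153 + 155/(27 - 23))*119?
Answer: -54383/4 ≈ -13596.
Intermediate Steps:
(-153 + 155/(27 - 23))*119 = (-153 + 155/4)*119 = -457/4*119 = -54383/4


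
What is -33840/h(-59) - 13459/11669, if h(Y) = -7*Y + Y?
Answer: -66607241/688471 ≈ -96.747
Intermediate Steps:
h(Y) = -6*Y
-33840/h(-59) - 13459/11669 = -33840/((-6*(-59))) - 13459/11669 = -33840/354 - 13459*1/11669 = -33840*1/354 - 13459/11669 = -5640/59 - 13459/11669 = -66607241/688471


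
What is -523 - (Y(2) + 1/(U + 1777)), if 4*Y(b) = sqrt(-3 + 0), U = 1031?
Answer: -1468585/2808 - I*sqrt(3)/4 ≈ -523.0 - 0.43301*I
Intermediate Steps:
Y(b) = I*sqrt(3)/4 (Y(b) = sqrt(-3 + 0)/4 = sqrt(-3)/4 = (I*sqrt(3))/4 = I*sqrt(3)/4)
-523 - (Y(2) + 1/(U + 1777)) = -523 - (I*sqrt(3)/4 + 1/(1031 + 1777)) = -523 - (I*sqrt(3)/4 + 1/2808) = -523 - (1/2808 + I*sqrt(3)/4) = -523 + (-1/2808 - I*sqrt(3)/4) = -1468585/2808 - I*sqrt(3)/4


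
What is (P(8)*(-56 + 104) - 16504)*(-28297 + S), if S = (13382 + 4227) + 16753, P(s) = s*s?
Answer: -81465080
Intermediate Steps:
P(s) = s**2
S = 34362 (S = 17609 + 16753 = 34362)
(P(8)*(-56 + 104) - 16504)*(-28297 + S) = (8**2*(-56 + 104) - 16504)*(-28297 + 34362) = (64*48 - 16504)*6065 = (3072 - 16504)*6065 = -13432*6065 = -81465080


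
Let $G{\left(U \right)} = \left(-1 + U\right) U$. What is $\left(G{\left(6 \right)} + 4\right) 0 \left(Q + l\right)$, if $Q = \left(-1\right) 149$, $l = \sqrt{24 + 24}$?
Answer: $0$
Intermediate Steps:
$l = 4 \sqrt{3}$ ($l = \sqrt{48} = 4 \sqrt{3} \approx 6.9282$)
$Q = -149$
$G{\left(U \right)} = U \left(-1 + U\right)$
$\left(G{\left(6 \right)} + 4\right) 0 \left(Q + l\right) = \left(6 \left(-1 + 6\right) + 4\right) 0 \left(-149 + 4 \sqrt{3}\right) = \left(6 \cdot 5 + 4\right) 0 \left(-149 + 4 \sqrt{3}\right) = \left(30 + 4\right) 0 \left(-149 + 4 \sqrt{3}\right) = 34 \cdot 0 \left(-149 + 4 \sqrt{3}\right) = 0 \left(-149 + 4 \sqrt{3}\right) = 0$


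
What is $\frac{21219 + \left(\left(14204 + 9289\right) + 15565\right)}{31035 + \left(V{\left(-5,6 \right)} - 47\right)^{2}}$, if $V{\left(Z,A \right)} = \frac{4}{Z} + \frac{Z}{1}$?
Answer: $\frac{1506925}{845571} \approx 1.7821$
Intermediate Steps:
$V{\left(Z,A \right)} = Z + \frac{4}{Z}$ ($V{\left(Z,A \right)} = \frac{4}{Z} + Z 1 = \frac{4}{Z} + Z = Z + \frac{4}{Z}$)
$\frac{21219 + \left(\left(14204 + 9289\right) + 15565\right)}{31035 + \left(V{\left(-5,6 \right)} - 47\right)^{2}} = \frac{21219 + \left(\left(14204 + 9289\right) + 15565\right)}{31035 + \left(\left(-5 + \frac{4}{-5}\right) - 47\right)^{2}} = \frac{21219 + \left(23493 + 15565\right)}{31035 + \left(\left(-5 + 4 \left(- \frac{1}{5}\right)\right) - 47\right)^{2}} = \frac{21219 + 39058}{31035 + \left(\left(-5 - \frac{4}{5}\right) - 47\right)^{2}} = \frac{60277}{31035 + \left(- \frac{29}{5} - 47\right)^{2}} = \frac{60277}{31035 + \left(- \frac{264}{5}\right)^{2}} = \frac{60277}{31035 + \frac{69696}{25}} = \frac{60277}{\frac{845571}{25}} = 60277 \cdot \frac{25}{845571} = \frac{1506925}{845571}$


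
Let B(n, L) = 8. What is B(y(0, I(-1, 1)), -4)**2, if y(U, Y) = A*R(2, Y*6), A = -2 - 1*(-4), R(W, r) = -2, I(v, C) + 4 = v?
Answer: 64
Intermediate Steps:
I(v, C) = -4 + v
A = 2 (A = -2 + 4 = 2)
y(U, Y) = -4 (y(U, Y) = 2*(-2) = -4)
B(y(0, I(-1, 1)), -4)**2 = 8**2 = 64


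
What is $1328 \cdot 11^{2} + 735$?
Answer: $161423$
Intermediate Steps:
$1328 \cdot 11^{2} + 735 = 1328 \cdot 121 + 735 = 160688 + 735 = 161423$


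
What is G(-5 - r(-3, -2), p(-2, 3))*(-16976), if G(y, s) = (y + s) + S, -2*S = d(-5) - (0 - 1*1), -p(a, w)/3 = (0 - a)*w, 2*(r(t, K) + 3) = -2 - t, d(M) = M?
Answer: 314056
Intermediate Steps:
r(t, K) = -4 - t/2 (r(t, K) = -3 + (-2 - t)/2 = -3 + (-1 - t/2) = -4 - t/2)
p(a, w) = 3*a*w (p(a, w) = -3*(0 - a)*w = -3*(-a)*w = -(-3)*a*w = 3*a*w)
S = 2 (S = -(-5 - (0 - 1*1))/2 = -(-5 - (0 - 1))/2 = -(-5 - 1*(-1))/2 = -(-5 + 1)/2 = -½*(-4) = 2)
G(y, s) = 2 + s + y (G(y, s) = (y + s) + 2 = (s + y) + 2 = 2 + s + y)
G(-5 - r(-3, -2), p(-2, 3))*(-16976) = (2 + 3*(-2)*3 + (-5 - (-4 - ½*(-3))))*(-16976) = (2 - 18 + (-5 - (-4 + 3/2)))*(-16976) = (2 - 18 + (-5 - 1*(-5/2)))*(-16976) = (2 - 18 + (-5 + 5/2))*(-16976) = (2 - 18 - 5/2)*(-16976) = -37/2*(-16976) = 314056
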